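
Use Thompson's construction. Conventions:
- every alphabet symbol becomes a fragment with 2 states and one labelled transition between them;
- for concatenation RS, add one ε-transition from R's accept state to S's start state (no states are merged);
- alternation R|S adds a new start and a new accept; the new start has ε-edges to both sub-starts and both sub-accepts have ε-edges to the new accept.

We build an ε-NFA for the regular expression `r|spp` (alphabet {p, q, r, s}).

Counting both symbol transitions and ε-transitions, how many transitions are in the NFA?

Per subexpression:
Each of the 4 symbol leaves contributes 1 transition (1 symbol, 0 ε).
  spp : 5 transitions (3 symbol, 2 ε)
  r|spp : 10 transitions (4 symbol, 6 ε)

10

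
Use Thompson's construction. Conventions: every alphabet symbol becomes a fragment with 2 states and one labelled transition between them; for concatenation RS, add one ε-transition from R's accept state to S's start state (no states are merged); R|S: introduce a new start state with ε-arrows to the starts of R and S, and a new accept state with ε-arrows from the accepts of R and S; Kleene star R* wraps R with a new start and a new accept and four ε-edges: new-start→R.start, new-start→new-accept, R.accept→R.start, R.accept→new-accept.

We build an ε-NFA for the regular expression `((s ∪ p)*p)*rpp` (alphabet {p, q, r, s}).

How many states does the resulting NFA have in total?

18

Per subexpression:
Each of the 6 symbol leaves contributes a 2-state fragment.
  s ∪ p — 6 states
  (s ∪ p)* — 8 states
  (s ∪ p)*p — 10 states
  ((s ∪ p)*p)* — 12 states
  ((s ∪ p)*p)*rpp — 18 states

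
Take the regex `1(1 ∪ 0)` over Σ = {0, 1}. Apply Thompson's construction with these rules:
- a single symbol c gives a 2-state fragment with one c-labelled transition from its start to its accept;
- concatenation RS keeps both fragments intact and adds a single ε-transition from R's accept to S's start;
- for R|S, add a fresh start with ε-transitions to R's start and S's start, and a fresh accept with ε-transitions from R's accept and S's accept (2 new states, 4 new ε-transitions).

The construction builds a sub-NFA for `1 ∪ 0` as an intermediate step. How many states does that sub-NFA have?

6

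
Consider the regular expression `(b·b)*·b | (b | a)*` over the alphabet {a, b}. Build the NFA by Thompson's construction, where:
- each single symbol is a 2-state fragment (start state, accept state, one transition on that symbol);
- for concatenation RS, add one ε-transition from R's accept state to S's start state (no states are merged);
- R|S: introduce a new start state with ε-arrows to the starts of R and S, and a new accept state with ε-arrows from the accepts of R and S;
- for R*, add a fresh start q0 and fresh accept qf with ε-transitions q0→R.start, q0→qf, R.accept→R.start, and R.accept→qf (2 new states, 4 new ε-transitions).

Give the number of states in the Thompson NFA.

18

Bottom-up over the parse tree:
Each of the 5 symbol leaves contributes a 2-state fragment.
  b·b : 4 states
  (b·b)* : 6 states
  (b·b)*·b : 8 states
  b | a : 6 states
  (b | a)* : 8 states
  (b·b)*·b | (b | a)* : 18 states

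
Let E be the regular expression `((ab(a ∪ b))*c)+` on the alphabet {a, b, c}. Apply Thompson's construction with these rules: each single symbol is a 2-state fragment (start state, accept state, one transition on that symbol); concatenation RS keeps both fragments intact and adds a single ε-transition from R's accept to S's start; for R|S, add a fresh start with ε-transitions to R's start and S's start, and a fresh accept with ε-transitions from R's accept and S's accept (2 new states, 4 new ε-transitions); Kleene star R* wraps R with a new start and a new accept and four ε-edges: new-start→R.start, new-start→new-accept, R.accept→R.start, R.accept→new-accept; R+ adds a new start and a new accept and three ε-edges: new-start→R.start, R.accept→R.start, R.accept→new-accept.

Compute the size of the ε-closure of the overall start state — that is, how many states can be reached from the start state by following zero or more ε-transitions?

Compute the ε-closure size of each fragment's start state recursively; a symbol fragment's start has no outgoing ε-edge, so its closure is just itself (size 1).
  a ∪ b — new start ε-reaches every alternative's start; none of them accept ε, so the new accept is not reached: |closure| = 1 + 1 + 1 = 3
  ab(a ∪ b) — same as the first factor's closure: |closure| = 1
  (ab(a ∪ b))* — |closure| = 1 (new start) + 1 (body) + 1 (new accept) = 3
  (ab(a ∪ b))*c — |closure| = 3 + 1 = 4 (closure spills across the concat boundary because the left factor accepts ε)
  ((ab(a ∪ b))*c)+ — |closure| = 1 + 4 = 5 (the body doesn't accept ε, so the new accept is not reached)

5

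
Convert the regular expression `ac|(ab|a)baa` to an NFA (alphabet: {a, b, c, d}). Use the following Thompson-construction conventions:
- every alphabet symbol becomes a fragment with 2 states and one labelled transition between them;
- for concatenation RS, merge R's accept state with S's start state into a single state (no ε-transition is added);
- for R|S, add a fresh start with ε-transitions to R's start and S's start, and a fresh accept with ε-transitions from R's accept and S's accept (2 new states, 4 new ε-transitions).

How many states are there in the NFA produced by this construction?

15

Recursing over subexpressions:
Each of the 8 symbol leaves contributes a 2-state fragment.
  ac — 3 states
  ab — 3 states
  ab|a — 7 states
  (ab|a)baa — 10 states
  ac|(ab|a)baa — 15 states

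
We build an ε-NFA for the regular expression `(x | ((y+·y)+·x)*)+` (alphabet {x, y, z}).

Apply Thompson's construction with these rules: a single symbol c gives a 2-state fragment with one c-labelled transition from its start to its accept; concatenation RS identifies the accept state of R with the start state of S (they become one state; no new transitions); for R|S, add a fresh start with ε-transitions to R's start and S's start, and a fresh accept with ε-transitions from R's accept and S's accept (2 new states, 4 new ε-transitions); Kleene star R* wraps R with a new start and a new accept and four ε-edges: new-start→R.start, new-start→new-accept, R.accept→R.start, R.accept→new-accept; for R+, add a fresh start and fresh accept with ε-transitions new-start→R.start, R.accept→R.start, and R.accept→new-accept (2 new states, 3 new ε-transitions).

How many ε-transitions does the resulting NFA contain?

Bottom-up over the parse tree:
Each of the 4 symbol leaves contributes 0 ε-transitions.
  y+ → 3 ε-transitions
  y+·y → 3 ε-transitions
  (y+·y)+ → 6 ε-transitions
  (y+·y)+·x → 6 ε-transitions
  ((y+·y)+·x)* → 10 ε-transitions
  x | ((y+·y)+·x)* → 14 ε-transitions
  (x | ((y+·y)+·x)*)+ → 17 ε-transitions

17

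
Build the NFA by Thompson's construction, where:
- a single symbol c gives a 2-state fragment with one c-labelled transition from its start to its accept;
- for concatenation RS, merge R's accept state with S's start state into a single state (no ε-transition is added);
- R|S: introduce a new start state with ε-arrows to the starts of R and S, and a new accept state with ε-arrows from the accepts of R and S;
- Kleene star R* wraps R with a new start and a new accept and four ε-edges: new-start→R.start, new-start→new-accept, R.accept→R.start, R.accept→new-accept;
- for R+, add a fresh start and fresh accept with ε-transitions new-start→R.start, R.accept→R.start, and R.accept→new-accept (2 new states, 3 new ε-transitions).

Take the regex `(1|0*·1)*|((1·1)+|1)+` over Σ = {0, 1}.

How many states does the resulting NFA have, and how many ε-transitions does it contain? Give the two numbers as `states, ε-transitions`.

By structural recursion:
Each of the 6 symbol leaves contributes 2 states and 0 ε-transitions.
  0* → 4 states, 4 ε-transitions
  0*·1 → 5 states, 4 ε-transitions
  1|0*·1 → 9 states, 8 ε-transitions
  (1|0*·1)* → 11 states, 12 ε-transitions
  1·1 → 3 states, 0 ε-transitions
  (1·1)+ → 5 states, 3 ε-transitions
  (1·1)+|1 → 9 states, 7 ε-transitions
  ((1·1)+|1)+ → 11 states, 10 ε-transitions
  (1|0*·1)*|((1·1)+|1)+ → 24 states, 26 ε-transitions

24, 26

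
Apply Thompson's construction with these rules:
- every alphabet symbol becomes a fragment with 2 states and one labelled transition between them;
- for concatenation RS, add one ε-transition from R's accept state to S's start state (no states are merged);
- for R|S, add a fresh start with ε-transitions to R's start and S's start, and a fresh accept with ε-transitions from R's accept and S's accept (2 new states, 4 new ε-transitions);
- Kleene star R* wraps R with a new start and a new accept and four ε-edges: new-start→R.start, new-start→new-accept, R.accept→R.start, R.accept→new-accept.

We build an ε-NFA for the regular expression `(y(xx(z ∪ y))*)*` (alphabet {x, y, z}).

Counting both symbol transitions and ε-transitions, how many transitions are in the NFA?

20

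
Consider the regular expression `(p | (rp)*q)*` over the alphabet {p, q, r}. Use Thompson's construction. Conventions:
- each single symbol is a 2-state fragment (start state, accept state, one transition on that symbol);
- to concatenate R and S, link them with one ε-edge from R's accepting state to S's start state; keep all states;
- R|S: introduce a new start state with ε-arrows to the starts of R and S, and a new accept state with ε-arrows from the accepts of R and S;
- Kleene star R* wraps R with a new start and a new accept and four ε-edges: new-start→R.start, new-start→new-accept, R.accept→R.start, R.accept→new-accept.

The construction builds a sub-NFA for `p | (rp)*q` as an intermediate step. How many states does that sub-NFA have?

12

Fragment for `p | (rp)*q`:
Each of the 4 symbol leaves contributes a 2-state fragment.
  rp — 4 states
  (rp)* — 6 states
  (rp)*q — 8 states
  p | (rp)*q — 12 states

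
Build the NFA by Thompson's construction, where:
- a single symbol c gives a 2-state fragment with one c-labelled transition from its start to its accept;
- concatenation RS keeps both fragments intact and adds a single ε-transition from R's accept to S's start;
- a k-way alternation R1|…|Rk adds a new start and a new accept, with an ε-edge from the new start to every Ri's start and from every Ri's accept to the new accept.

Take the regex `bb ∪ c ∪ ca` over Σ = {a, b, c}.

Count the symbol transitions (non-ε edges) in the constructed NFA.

5

Per subexpression:
Each of the 5 symbol leaves contributes exactly 1 symbol transition.
  bb = 2 symbol transitions
  ca = 2 symbol transitions
  bb ∪ c ∪ ca = 5 symbol transitions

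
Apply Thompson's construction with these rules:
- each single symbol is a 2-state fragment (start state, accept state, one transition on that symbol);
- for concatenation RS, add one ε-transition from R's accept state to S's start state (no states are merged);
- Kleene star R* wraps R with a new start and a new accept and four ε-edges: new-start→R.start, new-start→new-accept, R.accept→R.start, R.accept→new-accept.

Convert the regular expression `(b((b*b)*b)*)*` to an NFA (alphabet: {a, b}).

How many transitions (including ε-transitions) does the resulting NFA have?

Per subexpression:
Each of the 4 symbol leaves contributes 1 transition (1 symbol, 0 ε).
  b* : 5 transitions (1 symbol, 4 ε)
  b*b : 7 transitions (2 symbol, 5 ε)
  (b*b)* : 11 transitions (2 symbol, 9 ε)
  (b*b)*b : 13 transitions (3 symbol, 10 ε)
  ((b*b)*b)* : 17 transitions (3 symbol, 14 ε)
  b((b*b)*b)* : 19 transitions (4 symbol, 15 ε)
  (b((b*b)*b)*)* : 23 transitions (4 symbol, 19 ε)

23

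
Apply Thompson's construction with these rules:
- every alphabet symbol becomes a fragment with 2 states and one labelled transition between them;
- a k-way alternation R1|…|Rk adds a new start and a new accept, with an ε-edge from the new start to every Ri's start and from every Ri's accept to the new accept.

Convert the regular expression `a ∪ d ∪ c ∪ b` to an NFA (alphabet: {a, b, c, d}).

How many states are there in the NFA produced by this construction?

10

Per subexpression:
Each of the 4 symbol leaves contributes a 2-state fragment.
  a ∪ d ∪ c ∪ b → 10 states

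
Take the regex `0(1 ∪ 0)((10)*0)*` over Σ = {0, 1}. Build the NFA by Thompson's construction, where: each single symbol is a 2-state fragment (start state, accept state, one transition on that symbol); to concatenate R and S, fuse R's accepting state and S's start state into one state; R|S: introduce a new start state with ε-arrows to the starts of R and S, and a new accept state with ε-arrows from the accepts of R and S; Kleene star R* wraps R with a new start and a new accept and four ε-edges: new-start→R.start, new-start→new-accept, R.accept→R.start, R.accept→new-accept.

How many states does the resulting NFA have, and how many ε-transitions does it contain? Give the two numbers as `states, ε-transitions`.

14, 12

By structural recursion:
Each of the 6 symbol leaves contributes 2 states and 0 ε-transitions.
  1 ∪ 0 = 6 states, 4 ε-transitions
  10 = 3 states, 0 ε-transitions
  (10)* = 5 states, 4 ε-transitions
  (10)*0 = 6 states, 4 ε-transitions
  ((10)*0)* = 8 states, 8 ε-transitions
  0(1 ∪ 0)((10)*0)* = 14 states, 12 ε-transitions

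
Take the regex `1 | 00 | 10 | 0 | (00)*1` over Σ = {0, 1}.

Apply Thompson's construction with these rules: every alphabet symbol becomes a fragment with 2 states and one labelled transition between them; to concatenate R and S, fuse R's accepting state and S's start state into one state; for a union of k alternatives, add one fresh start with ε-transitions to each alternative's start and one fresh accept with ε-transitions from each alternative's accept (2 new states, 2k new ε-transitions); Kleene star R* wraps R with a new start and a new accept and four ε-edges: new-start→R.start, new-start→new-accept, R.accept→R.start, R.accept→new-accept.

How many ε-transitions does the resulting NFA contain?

14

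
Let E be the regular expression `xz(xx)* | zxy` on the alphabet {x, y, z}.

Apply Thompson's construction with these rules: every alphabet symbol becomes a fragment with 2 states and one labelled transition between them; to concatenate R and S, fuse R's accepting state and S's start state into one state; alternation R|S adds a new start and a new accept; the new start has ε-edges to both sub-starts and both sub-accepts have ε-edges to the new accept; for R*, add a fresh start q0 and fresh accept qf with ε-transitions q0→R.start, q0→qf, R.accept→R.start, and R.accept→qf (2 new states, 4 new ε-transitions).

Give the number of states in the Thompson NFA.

13

By structural recursion:
Each of the 7 symbol leaves contributes a 2-state fragment.
  xx = 3 states
  (xx)* = 5 states
  xz(xx)* = 7 states
  zxy = 4 states
  xz(xx)* | zxy = 13 states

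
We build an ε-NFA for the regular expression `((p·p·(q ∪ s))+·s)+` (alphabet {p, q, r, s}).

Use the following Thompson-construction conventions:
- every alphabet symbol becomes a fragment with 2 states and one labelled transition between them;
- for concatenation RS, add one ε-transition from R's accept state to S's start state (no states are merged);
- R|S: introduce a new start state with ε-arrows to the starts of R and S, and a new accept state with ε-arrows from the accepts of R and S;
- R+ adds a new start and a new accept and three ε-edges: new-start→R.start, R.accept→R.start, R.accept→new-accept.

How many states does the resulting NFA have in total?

16

Per subexpression:
Each of the 5 symbol leaves contributes a 2-state fragment.
  q ∪ s = 6 states
  p·p·(q ∪ s) = 10 states
  (p·p·(q ∪ s))+ = 12 states
  (p·p·(q ∪ s))+·s = 14 states
  ((p·p·(q ∪ s))+·s)+ = 16 states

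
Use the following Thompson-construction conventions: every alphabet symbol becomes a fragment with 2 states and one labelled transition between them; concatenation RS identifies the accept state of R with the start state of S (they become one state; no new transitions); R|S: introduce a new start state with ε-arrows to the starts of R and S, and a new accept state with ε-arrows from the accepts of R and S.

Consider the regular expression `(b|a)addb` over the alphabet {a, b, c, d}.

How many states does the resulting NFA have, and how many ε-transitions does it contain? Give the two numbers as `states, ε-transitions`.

10, 4

Bottom-up over the parse tree:
Each of the 6 symbol leaves contributes 2 states and 0 ε-transitions.
  b|a = 6 states, 4 ε-transitions
  (b|a)addb = 10 states, 4 ε-transitions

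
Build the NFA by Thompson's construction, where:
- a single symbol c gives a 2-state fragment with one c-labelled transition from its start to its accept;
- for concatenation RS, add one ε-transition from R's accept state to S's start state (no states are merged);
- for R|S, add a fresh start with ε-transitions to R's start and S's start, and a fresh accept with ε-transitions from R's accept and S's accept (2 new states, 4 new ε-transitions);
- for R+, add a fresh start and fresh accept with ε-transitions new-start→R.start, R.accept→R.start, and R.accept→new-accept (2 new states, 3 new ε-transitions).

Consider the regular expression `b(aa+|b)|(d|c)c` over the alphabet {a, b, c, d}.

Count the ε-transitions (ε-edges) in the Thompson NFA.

18

By structural recursion:
Each of the 7 symbol leaves contributes 0 ε-transitions.
  a+ — 3 ε-transitions
  aa+ — 4 ε-transitions
  aa+|b — 8 ε-transitions
  b(aa+|b) — 9 ε-transitions
  d|c — 4 ε-transitions
  (d|c)c — 5 ε-transitions
  b(aa+|b)|(d|c)c — 18 ε-transitions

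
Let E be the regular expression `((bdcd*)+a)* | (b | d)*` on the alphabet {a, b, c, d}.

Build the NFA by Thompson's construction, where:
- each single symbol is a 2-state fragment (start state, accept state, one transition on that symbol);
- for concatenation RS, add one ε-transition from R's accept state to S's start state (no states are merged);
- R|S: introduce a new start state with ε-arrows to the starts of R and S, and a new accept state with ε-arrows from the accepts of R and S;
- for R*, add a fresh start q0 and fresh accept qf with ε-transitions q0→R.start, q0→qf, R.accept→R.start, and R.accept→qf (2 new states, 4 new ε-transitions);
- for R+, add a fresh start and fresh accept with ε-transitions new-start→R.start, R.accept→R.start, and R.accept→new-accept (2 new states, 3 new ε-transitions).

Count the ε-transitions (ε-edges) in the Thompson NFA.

Per subexpression:
Each of the 7 symbol leaves contributes 0 ε-transitions.
  d* : 4 ε-transitions
  bdcd* : 7 ε-transitions
  (bdcd*)+ : 10 ε-transitions
  (bdcd*)+a : 11 ε-transitions
  ((bdcd*)+a)* : 15 ε-transitions
  b | d : 4 ε-transitions
  (b | d)* : 8 ε-transitions
  ((bdcd*)+a)* | (b | d)* : 27 ε-transitions

27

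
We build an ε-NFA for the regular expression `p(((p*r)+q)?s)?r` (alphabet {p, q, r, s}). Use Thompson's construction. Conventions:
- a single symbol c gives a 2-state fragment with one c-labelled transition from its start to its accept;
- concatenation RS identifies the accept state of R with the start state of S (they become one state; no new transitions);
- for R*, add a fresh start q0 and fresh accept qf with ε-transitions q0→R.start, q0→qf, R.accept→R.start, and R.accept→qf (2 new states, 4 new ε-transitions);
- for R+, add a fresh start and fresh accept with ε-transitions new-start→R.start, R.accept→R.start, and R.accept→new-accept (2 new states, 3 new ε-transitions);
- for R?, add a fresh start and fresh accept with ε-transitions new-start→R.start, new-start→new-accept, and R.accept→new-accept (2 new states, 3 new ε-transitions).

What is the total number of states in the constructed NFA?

15

Recursing over subexpressions:
Each of the 6 symbol leaves contributes a 2-state fragment.
  p* — 4 states
  p*r — 5 states
  (p*r)+ — 7 states
  (p*r)+q — 8 states
  ((p*r)+q)? — 10 states
  ((p*r)+q)?s — 11 states
  (((p*r)+q)?s)? — 13 states
  p(((p*r)+q)?s)?r — 15 states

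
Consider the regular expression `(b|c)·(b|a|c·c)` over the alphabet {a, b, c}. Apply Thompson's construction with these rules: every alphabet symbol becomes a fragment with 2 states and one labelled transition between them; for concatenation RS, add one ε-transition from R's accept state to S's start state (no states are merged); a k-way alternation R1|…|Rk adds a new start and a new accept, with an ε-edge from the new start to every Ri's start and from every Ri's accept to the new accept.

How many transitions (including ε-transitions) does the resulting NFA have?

18

Recursing over subexpressions:
Each of the 6 symbol leaves contributes 1 transition (1 symbol, 0 ε).
  b|c → 6 transitions (2 symbol, 4 ε)
  c·c → 3 transitions (2 symbol, 1 ε)
  b|a|c·c → 11 transitions (4 symbol, 7 ε)
  (b|c)·(b|a|c·c) → 18 transitions (6 symbol, 12 ε)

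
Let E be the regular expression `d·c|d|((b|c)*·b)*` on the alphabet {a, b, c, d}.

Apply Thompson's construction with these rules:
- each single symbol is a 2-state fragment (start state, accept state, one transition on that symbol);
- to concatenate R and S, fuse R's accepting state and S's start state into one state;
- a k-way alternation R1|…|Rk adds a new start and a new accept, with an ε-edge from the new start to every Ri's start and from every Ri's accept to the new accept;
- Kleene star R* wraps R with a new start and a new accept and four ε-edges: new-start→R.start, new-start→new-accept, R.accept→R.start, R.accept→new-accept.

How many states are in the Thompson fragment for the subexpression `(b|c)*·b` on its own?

9

Fragment for `(b|c)*·b`:
Each of the 3 symbol leaves contributes a 2-state fragment.
  b|c → 6 states
  (b|c)* → 8 states
  (b|c)*·b → 9 states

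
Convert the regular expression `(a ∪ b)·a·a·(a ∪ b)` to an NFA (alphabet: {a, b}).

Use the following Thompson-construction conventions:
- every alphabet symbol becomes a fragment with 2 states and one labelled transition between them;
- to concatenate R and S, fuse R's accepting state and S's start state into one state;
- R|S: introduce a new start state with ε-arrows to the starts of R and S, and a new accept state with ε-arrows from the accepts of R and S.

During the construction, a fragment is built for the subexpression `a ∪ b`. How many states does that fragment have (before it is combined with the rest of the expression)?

Fragment for `a ∪ b`:
Each of the 2 symbol leaves contributes a 2-state fragment.
  a ∪ b : 6 states

6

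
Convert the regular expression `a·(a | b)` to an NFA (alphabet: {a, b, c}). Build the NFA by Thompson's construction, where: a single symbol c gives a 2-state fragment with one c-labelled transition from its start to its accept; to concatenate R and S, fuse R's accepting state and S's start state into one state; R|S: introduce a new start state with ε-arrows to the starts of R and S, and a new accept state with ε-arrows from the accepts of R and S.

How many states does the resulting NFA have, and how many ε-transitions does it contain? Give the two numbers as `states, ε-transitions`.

7, 4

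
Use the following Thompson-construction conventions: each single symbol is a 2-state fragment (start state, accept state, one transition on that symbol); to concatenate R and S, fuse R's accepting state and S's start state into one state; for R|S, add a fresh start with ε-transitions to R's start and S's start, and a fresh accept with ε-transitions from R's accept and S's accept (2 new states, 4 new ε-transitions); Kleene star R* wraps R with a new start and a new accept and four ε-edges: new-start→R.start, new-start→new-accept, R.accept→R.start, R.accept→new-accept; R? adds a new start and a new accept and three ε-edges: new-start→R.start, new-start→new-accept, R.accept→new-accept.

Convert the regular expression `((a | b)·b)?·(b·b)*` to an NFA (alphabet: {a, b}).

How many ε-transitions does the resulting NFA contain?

11

Bottom-up over the parse tree:
Each of the 5 symbol leaves contributes 0 ε-transitions.
  a | b = 4 ε-transitions
  (a | b)·b = 4 ε-transitions
  ((a | b)·b)? = 7 ε-transitions
  b·b = 0 ε-transitions
  (b·b)* = 4 ε-transitions
  ((a | b)·b)?·(b·b)* = 11 ε-transitions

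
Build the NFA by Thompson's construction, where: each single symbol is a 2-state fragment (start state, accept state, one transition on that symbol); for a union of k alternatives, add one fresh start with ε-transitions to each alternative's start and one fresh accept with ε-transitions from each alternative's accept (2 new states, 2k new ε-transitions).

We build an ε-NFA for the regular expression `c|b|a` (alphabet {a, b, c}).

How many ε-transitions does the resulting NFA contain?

Recursing over subexpressions:
Each of the 3 symbol leaves contributes 0 ε-transitions.
  c|b|a → 6 ε-transitions

6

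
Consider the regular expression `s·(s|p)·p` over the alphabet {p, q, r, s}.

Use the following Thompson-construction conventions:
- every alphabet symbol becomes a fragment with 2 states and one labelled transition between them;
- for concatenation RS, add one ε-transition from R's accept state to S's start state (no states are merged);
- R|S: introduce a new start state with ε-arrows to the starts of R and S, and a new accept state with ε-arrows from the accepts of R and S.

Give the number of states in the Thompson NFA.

Bottom-up over the parse tree:
Each of the 4 symbol leaves contributes a 2-state fragment.
  s|p : 6 states
  s·(s|p)·p : 10 states

10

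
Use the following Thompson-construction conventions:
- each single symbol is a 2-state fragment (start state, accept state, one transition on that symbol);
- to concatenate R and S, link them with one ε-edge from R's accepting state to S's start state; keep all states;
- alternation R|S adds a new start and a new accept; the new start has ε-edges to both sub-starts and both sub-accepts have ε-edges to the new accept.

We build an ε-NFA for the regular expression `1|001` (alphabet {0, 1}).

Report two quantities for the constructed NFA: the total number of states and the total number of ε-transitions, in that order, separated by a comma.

Per subexpression:
Each of the 4 symbol leaves contributes 2 states and 0 ε-transitions.
  001 — 6 states, 2 ε-transitions
  1|001 — 10 states, 6 ε-transitions

10, 6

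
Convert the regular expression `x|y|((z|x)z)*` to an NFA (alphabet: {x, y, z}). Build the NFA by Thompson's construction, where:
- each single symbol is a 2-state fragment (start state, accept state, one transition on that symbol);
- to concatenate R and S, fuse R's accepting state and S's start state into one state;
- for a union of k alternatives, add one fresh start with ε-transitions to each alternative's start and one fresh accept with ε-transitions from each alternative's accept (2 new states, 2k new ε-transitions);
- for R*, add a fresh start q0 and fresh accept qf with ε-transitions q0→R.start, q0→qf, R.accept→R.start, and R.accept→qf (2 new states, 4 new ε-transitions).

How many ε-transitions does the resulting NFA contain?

14

Building bottom-up:
Each of the 5 symbol leaves contributes 0 ε-transitions.
  z|x — 4 ε-transitions
  (z|x)z — 4 ε-transitions
  ((z|x)z)* — 8 ε-transitions
  x|y|((z|x)z)* — 14 ε-transitions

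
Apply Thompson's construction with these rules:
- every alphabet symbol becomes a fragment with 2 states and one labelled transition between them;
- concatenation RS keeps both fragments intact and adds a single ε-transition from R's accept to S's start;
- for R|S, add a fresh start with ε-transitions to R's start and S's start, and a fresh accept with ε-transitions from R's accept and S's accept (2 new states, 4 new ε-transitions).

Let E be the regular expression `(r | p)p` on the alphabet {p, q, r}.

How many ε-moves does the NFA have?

Bottom-up over the parse tree:
Each of the 3 symbol leaves contributes 0 ε-transitions.
  r | p → 4 ε-transitions
  (r | p)p → 5 ε-transitions

5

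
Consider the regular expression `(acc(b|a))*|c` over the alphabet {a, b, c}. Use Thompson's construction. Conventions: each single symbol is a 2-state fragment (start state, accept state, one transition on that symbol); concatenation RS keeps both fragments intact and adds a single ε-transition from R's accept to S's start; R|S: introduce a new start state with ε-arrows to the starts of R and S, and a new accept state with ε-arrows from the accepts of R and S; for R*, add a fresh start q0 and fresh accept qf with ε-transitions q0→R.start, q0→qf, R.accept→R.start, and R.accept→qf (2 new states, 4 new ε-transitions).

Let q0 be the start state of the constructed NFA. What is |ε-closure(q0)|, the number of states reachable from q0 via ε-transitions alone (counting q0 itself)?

6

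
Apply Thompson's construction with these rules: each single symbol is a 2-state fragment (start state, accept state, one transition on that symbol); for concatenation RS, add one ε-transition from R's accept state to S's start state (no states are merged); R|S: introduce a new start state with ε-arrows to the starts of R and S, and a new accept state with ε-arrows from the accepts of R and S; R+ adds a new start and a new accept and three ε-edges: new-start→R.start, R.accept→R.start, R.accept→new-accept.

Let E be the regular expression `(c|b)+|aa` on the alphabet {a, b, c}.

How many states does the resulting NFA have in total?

14

Bottom-up over the parse tree:
Each of the 4 symbol leaves contributes a 2-state fragment.
  c|b = 6 states
  (c|b)+ = 8 states
  aa = 4 states
  (c|b)+|aa = 14 states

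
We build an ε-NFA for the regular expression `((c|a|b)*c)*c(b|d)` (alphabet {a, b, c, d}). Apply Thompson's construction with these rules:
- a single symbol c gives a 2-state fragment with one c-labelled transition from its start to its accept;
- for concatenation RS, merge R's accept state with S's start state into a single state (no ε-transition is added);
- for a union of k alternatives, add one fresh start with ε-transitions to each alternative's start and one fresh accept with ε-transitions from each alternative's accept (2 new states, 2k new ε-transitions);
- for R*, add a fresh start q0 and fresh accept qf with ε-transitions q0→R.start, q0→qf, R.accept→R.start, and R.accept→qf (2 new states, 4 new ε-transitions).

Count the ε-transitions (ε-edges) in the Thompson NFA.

18

Recursing over subexpressions:
Each of the 7 symbol leaves contributes 0 ε-transitions.
  c|a|b — 6 ε-transitions
  (c|a|b)* — 10 ε-transitions
  (c|a|b)*c — 10 ε-transitions
  ((c|a|b)*c)* — 14 ε-transitions
  b|d — 4 ε-transitions
  ((c|a|b)*c)*c(b|d) — 18 ε-transitions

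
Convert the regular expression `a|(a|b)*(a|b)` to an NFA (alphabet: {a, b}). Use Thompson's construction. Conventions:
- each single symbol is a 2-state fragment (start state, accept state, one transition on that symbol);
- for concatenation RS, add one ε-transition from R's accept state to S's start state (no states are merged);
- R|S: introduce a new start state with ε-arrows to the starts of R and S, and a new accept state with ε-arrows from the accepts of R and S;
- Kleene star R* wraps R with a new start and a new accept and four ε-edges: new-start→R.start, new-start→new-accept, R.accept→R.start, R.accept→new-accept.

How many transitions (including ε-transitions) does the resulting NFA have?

22

Per subexpression:
Each of the 5 symbol leaves contributes 1 transition (1 symbol, 0 ε).
  a|b : 6 transitions (2 symbol, 4 ε)
  (a|b)* : 10 transitions (2 symbol, 8 ε)
  a|b : 6 transitions (2 symbol, 4 ε)
  (a|b)*(a|b) : 17 transitions (4 symbol, 13 ε)
  a|(a|b)*(a|b) : 22 transitions (5 symbol, 17 ε)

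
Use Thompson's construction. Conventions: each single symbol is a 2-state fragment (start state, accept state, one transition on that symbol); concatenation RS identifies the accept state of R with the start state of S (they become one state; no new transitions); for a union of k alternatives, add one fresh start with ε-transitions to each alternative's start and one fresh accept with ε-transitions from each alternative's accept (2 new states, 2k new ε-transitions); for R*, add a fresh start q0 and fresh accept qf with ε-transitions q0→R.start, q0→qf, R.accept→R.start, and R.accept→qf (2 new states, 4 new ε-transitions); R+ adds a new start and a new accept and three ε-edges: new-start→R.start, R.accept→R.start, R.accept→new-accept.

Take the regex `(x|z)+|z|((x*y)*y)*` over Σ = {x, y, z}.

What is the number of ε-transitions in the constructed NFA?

25

Building bottom-up:
Each of the 6 symbol leaves contributes 0 ε-transitions.
  x|z = 4 ε-transitions
  (x|z)+ = 7 ε-transitions
  x* = 4 ε-transitions
  x*y = 4 ε-transitions
  (x*y)* = 8 ε-transitions
  (x*y)*y = 8 ε-transitions
  ((x*y)*y)* = 12 ε-transitions
  (x|z)+|z|((x*y)*y)* = 25 ε-transitions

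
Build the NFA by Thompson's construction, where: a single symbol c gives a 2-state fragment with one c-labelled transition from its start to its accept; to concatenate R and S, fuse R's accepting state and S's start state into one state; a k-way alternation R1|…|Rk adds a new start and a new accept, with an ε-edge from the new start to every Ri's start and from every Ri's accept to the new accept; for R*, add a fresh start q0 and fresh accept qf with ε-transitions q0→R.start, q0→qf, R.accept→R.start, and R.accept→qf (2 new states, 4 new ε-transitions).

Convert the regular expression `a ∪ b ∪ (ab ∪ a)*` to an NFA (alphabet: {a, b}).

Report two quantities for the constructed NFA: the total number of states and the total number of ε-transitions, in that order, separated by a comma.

15, 14

Per subexpression:
Each of the 5 symbol leaves contributes 2 states and 0 ε-transitions.
  ab → 3 states, 0 ε-transitions
  ab ∪ a → 7 states, 4 ε-transitions
  (ab ∪ a)* → 9 states, 8 ε-transitions
  a ∪ b ∪ (ab ∪ a)* → 15 states, 14 ε-transitions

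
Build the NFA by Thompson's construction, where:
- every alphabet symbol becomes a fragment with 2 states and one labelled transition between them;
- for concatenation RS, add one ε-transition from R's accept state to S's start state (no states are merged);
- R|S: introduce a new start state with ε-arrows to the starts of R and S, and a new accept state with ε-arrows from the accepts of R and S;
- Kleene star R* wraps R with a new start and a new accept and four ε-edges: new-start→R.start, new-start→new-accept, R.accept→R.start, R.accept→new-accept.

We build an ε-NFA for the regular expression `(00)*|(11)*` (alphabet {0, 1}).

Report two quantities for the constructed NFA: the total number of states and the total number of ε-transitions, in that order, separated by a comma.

14, 14

Bottom-up over the parse tree:
Each of the 4 symbol leaves contributes 2 states and 0 ε-transitions.
  00 = 4 states, 1 ε-transition
  (00)* = 6 states, 5 ε-transitions
  11 = 4 states, 1 ε-transition
  (11)* = 6 states, 5 ε-transitions
  (00)*|(11)* = 14 states, 14 ε-transitions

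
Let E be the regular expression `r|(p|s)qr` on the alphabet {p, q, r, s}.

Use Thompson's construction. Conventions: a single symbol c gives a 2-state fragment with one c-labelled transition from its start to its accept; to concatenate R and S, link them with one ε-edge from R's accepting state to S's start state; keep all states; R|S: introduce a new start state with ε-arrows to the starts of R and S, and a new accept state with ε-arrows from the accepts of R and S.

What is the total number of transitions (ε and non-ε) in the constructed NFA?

Building bottom-up:
Each of the 5 symbol leaves contributes 1 transition (1 symbol, 0 ε).
  p|s = 6 transitions (2 symbol, 4 ε)
  (p|s)qr = 10 transitions (4 symbol, 6 ε)
  r|(p|s)qr = 15 transitions (5 symbol, 10 ε)

15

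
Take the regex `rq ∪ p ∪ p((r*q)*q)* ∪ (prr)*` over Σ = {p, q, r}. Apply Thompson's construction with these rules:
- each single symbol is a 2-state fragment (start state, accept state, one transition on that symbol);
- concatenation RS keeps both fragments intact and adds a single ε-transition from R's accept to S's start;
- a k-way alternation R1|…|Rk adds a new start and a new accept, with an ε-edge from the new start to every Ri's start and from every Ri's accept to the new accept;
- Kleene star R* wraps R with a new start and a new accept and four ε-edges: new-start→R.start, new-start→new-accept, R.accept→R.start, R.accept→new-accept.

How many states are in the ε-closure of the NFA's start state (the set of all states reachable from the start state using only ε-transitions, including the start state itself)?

Compute the ε-closure size of each fragment's start state recursively; a symbol fragment's start has no outgoing ε-edge, so its closure is just itself (size 1).
  rq : |closure| equals the left operand's closure size = 1 (its accept is not ε-reachable, so the closure stops there)
  r* : the star's fresh start ε-reaches both the body's start and the fresh accept: |closure| = 2 + 1 = 3
  r*q : the left operand accepts ε, so the closure extends into the next operand (via the concat ε-link); |closure| = 3 + 1 = 4
  (r*q)* : the star's fresh start ε-reaches both the body's start and the fresh accept: |closure| = 2 + 4 = 6
  (r*q)*q : |closure| = 6 + 1 = 7 (closure spills across the concat boundary because the left factor accepts ε)
  ((r*q)*q)* : |closure| = 1 (new start) + 7 (body) + 1 (new accept) = 9
  p((r*q)*q)* : |closure| equals the left operand's closure size = 1 (its accept is not ε-reachable, so the closure stops there)
  prr : same as the first factor's closure: |closure| = 1
  (prr)* : the star's fresh start ε-reaches both the body's start and the fresh accept: |closure| = 2 + 1 = 3
  rq ∪ p ∪ p((r*q)*q)* ∪ (prr)* : |closure| = 1 (new start) + (1 + 1 + 1 + 3) + 1 (new accept, since some branch ε-reaches its own accept) = 8

8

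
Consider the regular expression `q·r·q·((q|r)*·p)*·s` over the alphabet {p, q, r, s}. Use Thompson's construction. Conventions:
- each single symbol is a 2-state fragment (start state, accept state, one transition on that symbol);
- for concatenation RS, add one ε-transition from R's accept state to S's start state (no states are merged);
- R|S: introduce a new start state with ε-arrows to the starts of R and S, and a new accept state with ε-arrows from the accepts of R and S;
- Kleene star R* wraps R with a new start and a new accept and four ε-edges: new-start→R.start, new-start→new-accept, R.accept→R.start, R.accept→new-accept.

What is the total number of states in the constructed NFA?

20

Per subexpression:
Each of the 7 symbol leaves contributes a 2-state fragment.
  q|r — 6 states
  (q|r)* — 8 states
  (q|r)*·p — 10 states
  ((q|r)*·p)* — 12 states
  q·r·q·((q|r)*·p)*·s — 20 states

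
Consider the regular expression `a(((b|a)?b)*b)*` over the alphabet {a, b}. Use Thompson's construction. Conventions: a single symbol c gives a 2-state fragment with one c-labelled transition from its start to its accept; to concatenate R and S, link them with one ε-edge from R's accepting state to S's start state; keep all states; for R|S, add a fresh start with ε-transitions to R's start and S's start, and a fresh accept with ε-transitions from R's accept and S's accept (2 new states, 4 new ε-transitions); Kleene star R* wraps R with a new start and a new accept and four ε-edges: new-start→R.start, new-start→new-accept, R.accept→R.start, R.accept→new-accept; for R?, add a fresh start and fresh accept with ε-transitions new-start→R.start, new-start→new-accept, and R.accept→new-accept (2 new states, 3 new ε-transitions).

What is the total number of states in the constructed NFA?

By structural recursion:
Each of the 5 symbol leaves contributes a 2-state fragment.
  b|a — 6 states
  (b|a)? — 8 states
  (b|a)?b — 10 states
  ((b|a)?b)* — 12 states
  ((b|a)?b)*b — 14 states
  (((b|a)?b)*b)* — 16 states
  a(((b|a)?b)*b)* — 18 states

18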